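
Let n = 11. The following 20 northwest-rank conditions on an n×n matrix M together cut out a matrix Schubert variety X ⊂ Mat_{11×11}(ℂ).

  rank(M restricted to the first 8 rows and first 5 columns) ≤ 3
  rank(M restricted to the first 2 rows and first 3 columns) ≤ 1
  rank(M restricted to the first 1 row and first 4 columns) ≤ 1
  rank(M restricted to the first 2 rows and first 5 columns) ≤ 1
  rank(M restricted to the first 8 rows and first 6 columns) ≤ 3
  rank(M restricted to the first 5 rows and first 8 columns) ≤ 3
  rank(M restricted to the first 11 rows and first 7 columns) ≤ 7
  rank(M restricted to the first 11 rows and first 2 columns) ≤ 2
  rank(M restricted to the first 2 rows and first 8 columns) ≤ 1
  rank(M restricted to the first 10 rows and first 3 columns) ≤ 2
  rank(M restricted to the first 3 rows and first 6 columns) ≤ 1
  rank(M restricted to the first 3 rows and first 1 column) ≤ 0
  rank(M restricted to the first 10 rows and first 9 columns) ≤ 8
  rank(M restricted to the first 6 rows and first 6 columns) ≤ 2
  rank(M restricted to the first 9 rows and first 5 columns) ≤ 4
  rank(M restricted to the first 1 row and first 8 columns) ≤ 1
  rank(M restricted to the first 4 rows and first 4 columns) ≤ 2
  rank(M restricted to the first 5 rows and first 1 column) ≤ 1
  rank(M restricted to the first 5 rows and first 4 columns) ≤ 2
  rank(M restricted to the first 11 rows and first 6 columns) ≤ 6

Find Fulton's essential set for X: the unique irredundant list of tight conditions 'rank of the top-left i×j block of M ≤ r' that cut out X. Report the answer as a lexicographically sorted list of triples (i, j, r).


The tightest implied rank at each (i,j), from the 20 conditions:

  i=1: 0  1  1  1  1  1  1  1  1  1  1
  i=2: 0  1  1  1  1  1  1  1  2  2  2
  i=3: 0  1  1  1  1  1  2  2  3  3  3
  i=4: 1  2  2  2  2  2  3  3  4  4  4
  i=5: 1  2  2  2  2  2  3  3  4  5  5
  i=6: 1  2  2  2  2  2  3  4  5  6  6
  i=7: 1  2  2  3  3  3  4  5  6  7  7
  i=8: 1  2  2  3  3  3  4  5  6  7  8
  i=9: 1  2  2  3  4  4  5  6  7  8  9
  i=10: 1  2  2  3  4  5  6  7  8  9  10
  i=11: 1  2  3  4  5  6  7  8  9  10  11

hence w(1..11) = (2, 9, 7, 1, 10, 8, 4, 11, 5, 6, 3).

Rothe diagram D(w) (28 cells), 7 SE-corners (essential conditions):

[(2, 8, 1), (3, 1, 0), (3, 6, 1), (5, 8, 3), (6, 6, 2), (8, 6, 3), (10, 3, 2)]


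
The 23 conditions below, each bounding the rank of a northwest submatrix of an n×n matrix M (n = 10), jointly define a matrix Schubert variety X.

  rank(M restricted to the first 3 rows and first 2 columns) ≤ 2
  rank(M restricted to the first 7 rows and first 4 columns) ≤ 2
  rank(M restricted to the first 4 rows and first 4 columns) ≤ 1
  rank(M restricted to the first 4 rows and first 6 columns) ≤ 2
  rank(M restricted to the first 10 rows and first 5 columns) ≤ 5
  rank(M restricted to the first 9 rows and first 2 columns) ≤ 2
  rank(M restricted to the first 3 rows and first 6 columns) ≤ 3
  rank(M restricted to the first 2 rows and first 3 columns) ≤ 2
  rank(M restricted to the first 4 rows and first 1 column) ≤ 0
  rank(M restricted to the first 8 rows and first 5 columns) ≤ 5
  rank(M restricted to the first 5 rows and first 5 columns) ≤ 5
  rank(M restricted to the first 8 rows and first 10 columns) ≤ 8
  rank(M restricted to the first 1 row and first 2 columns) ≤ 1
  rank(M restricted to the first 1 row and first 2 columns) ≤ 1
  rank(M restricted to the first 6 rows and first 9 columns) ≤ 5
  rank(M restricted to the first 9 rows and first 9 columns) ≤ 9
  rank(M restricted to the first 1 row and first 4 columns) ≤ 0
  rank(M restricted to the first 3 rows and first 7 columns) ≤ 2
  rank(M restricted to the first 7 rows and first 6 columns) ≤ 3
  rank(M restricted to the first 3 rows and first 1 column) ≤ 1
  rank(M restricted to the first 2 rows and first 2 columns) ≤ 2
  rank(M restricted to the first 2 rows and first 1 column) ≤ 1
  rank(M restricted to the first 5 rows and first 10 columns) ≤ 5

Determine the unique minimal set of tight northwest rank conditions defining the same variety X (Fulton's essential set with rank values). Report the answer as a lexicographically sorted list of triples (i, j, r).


Rank table r_w(10×10) implied by the 23 constraints:

  0 0 0 0 1 1 1 1 1 1
  0 1 1 1 2 2 2 2 2 2
  0 1 1 1 2 2 2 3 3 3
  0 1 1 1 2 2 3 4 4 4
  1 2 2 2 3 3 4 5 5 5
  1 2 2 2 3 3 4 5 5 6
  1 2 2 2 3 3 4 5 6 7
  1 2 3 3 4 4 5 6 7 8
  1 2 3 4 5 5 6 7 8 9
  1 2 3 4 5 6 7 8 9 10

hence w(1..10) = (5, 2, 8, 7, 1, 10, 9, 3, 4, 6).

D(w) has 21 cells with 8 SE-corners; essential set:

[(1, 4, 0), (3, 7, 2), (4, 1, 0), (4, 4, 1), (4, 6, 2), (6, 9, 5), (7, 4, 2), (7, 6, 3)]


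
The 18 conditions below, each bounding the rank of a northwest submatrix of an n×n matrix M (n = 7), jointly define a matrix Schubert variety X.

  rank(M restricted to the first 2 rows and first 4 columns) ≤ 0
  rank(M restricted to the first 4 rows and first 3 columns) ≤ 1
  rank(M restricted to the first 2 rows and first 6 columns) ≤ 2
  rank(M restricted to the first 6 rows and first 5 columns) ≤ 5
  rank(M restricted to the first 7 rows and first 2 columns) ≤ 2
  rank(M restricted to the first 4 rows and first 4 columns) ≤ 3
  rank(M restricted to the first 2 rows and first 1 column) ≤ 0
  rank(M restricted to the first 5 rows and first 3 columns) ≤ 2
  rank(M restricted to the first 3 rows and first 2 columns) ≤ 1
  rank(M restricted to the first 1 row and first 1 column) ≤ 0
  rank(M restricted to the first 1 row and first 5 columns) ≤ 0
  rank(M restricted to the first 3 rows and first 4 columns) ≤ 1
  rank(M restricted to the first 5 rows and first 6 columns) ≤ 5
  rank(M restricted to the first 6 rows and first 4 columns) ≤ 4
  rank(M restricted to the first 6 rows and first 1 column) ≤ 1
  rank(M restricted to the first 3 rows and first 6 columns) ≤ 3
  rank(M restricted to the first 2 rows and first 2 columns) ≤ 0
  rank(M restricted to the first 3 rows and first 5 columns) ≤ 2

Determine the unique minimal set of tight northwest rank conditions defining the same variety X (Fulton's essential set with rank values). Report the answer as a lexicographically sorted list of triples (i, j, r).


Propagating the 18 rank bounds to every northwest block:

  row 1: 0, 0, 0, 0, 0, 1, 1
  row 2: 0, 0, 0, 0, 1, 2, 2
  row 3: 1, 1, 1, 1, 2, 3, 3
  row 4: 1, 1, 1, 2, 3, 4, 4
  row 5: 1, 2, 2, 3, 4, 5, 5
  row 6: 1, 2, 3, 4, 5, 6, 6
  row 7: 1, 2, 3, 4, 5, 6, 7

second differences of R give the permutation w = (6, 5, 1, 4, 2, 3, 7).

3 SE-corners of the 11-cell Rothe diagram give Ess(w):

[(1, 5, 0), (2, 4, 0), (4, 3, 1)]


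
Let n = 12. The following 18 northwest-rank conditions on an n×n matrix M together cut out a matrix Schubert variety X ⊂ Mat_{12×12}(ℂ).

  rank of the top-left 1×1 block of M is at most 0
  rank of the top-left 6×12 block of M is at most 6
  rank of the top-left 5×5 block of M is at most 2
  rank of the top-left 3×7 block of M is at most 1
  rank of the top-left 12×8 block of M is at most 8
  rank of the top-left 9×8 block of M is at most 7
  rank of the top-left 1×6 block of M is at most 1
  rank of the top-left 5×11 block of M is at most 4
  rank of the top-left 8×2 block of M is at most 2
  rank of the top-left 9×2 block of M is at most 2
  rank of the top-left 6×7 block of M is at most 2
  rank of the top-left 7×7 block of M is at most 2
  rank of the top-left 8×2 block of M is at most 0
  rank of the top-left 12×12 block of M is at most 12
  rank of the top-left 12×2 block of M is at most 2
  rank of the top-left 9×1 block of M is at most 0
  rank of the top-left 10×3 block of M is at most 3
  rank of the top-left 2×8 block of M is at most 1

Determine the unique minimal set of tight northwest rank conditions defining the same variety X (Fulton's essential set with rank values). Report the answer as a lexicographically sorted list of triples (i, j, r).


Rank table r_w(12×12) implied by the 18 constraints:

  i=1: 0, 0, 1, 1, 1, 1, 1, 1, 1, 1, 1, 1
  i=2: 0, 0, 1, 1, 1, 1, 1, 1, 2, 2, 2, 2
  i=3: 0, 0, 1, 1, 1, 1, 1, 2, 3, 3, 3, 3
  i=4: 0, 0, 1, 2, 2, 2, 2, 3, 4, 4, 4, 4
  i=5: 0, 0, 1, 2, 2, 2, 2, 3, 4, 4, 4, 5
  i=6: 0, 0, 1, 2, 2, 2, 2, 3, 4, 5, 5, 6
  i=7: 0, 0, 1, 2, 2, 2, 2, 3, 4, 5, 6, 7
  i=8: 0, 0, 1, 2, 3, 3, 3, 4, 5, 6, 7, 8
  i=9: 0, 1, 2, 3, 4, 4, 4, 5, 6, 7, 8, 9
  i=10: 1, 2, 3, 4, 5, 5, 5, 6, 7, 8, 9, 10
  i=11: 1, 2, 3, 4, 5, 6, 6, 7, 8, 9, 10, 11
  i=12: 1, 2, 3, 4, 5, 6, 7, 8, 9, 10, 11, 12

second differences of R give the permutation w = (3, 9, 8, 4, 12, 10, 11, 5, 2, 1, 6, 7).

D(w) has 37 cells with 6 SE-corners; essential set:

[(2, 8, 1), (3, 7, 1), (5, 11, 4), (7, 7, 2), (8, 2, 0), (9, 1, 0)]


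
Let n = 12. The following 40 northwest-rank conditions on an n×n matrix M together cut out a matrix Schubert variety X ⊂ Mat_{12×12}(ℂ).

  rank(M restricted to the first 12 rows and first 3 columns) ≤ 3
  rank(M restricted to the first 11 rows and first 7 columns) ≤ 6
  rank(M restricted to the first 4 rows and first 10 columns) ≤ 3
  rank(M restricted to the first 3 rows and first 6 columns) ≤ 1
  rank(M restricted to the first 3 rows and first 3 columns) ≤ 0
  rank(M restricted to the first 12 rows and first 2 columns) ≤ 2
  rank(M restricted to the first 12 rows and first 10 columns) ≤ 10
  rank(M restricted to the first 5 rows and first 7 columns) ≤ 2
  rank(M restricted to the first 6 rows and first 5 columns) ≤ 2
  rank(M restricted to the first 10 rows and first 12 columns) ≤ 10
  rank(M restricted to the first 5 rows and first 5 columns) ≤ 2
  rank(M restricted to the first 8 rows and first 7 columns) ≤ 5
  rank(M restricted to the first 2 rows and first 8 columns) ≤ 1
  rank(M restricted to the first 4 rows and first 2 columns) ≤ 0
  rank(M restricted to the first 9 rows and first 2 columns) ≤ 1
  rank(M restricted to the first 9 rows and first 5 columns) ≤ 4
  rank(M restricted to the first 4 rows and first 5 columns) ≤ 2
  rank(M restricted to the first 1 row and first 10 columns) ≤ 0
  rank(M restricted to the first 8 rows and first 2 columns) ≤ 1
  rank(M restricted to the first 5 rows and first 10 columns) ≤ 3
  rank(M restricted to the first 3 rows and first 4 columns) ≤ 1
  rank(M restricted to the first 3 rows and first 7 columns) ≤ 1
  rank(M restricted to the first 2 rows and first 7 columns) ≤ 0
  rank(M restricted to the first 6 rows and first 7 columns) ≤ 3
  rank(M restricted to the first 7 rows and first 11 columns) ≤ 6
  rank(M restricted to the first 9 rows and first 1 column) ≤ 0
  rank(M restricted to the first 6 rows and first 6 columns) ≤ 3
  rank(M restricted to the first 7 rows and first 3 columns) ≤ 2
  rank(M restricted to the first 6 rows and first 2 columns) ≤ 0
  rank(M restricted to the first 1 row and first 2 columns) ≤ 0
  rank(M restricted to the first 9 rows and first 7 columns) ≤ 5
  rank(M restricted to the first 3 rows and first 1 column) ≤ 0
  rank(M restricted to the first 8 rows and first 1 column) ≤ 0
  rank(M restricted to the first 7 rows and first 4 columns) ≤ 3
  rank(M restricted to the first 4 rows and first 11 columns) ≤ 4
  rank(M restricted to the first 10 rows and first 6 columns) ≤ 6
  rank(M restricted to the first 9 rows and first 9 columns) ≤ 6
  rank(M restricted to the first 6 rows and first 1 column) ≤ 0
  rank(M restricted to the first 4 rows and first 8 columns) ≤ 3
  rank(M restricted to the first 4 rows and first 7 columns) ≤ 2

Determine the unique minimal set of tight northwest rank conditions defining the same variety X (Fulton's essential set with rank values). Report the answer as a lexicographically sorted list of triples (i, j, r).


Recovering R(i,j) via the rank-extension bound from the 40 conditions:

  0 0 0 0 0 0 0 0 0 0 1 1
  0 0 0 0 0 0 0 1 1 1 2 2
  0 0 0 1 1 1 1 2 2 2 3 3
  0 0 1 2 2 2 2 3 3 3 4 4
  0 0 1 2 2 2 2 3 3 3 4 5
  0 0 1 2 2 3 3 4 4 4 5 6
  0 1 2 3 3 4 4 5 5 5 6 7
  0 1 2 3 4 5 5 6 6 6 7 8
  0 1 2 3 4 5 5 6 6 7 8 9
  1 2 3 4 5 6 6 7 7 8 9 10
  1 2 3 4 5 6 6 7 8 9 10 11
  1 2 3 4 5 6 7 8 9 10 11 12

reading off 1-entries of Δ²R: w = (11, 8, 4, 3, 12, 6, 2, 5, 10, 1, 9, 7).

ℓ(w)=38; the 11 essential cells (i,j,r):

[(1, 10, 0), (2, 7, 0), (3, 3, 0), (5, 7, 2), (5, 10, 3), (6, 2, 0), (6, 5, 2), (9, 1, 0), (9, 7, 5), (9, 9, 6), (11, 7, 6)]


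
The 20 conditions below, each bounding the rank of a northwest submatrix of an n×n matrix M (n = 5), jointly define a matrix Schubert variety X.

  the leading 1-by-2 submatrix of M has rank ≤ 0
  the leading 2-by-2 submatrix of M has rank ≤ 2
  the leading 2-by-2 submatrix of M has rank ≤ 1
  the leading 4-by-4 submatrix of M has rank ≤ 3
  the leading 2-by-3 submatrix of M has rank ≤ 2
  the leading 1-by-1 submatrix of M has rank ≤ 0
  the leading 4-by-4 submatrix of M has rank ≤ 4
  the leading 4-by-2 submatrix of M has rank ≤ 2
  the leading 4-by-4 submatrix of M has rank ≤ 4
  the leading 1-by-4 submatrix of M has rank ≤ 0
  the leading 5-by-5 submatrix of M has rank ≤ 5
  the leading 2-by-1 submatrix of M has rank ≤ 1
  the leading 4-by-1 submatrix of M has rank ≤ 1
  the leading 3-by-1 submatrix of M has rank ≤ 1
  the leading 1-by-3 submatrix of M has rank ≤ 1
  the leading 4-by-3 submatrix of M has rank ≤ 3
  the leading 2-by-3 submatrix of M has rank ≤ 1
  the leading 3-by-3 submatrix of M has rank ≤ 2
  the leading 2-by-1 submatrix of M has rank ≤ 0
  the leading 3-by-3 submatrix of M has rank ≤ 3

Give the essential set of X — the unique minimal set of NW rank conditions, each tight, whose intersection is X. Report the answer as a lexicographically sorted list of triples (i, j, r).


The tightest implied rank at each (i,j), from the 20 conditions:

  row 1: 0  0  0  0  1
  row 2: 0  1  1  1  2
  row 3: 1  2  2  2  3
  row 4: 1  2  3  3  4
  row 5: 1  2  3  4  5

so w = (5, 2, 1, 3, 4).

Fulton essential set (2 of the 5 Rothe cells):

[(1, 4, 0), (2, 1, 0)]


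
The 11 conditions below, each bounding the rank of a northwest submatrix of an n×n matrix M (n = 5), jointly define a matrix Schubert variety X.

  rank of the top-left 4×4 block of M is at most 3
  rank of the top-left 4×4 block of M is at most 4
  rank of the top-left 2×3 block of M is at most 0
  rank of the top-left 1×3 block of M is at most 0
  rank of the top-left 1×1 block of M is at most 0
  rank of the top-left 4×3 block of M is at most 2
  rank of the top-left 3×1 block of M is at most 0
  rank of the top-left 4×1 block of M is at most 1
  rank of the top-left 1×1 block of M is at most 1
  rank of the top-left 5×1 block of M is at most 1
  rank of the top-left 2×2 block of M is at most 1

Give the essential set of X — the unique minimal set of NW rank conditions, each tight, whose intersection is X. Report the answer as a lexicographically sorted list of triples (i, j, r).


Rank table r_w(5×5) implied by the 11 constraints:

  R[1]: 0  0  0  1  1
  R[2]: 0  0  0  1  2
  R[3]: 0  1  1  2  3
  R[4]: 1  2  2  3  4
  R[5]: 1  2  3  4  5

so w = (4, 5, 2, 1, 3).

Rothe diagram D(w) (7 cells), 2 SE-corners (essential conditions):

[(2, 3, 0), (3, 1, 0)]


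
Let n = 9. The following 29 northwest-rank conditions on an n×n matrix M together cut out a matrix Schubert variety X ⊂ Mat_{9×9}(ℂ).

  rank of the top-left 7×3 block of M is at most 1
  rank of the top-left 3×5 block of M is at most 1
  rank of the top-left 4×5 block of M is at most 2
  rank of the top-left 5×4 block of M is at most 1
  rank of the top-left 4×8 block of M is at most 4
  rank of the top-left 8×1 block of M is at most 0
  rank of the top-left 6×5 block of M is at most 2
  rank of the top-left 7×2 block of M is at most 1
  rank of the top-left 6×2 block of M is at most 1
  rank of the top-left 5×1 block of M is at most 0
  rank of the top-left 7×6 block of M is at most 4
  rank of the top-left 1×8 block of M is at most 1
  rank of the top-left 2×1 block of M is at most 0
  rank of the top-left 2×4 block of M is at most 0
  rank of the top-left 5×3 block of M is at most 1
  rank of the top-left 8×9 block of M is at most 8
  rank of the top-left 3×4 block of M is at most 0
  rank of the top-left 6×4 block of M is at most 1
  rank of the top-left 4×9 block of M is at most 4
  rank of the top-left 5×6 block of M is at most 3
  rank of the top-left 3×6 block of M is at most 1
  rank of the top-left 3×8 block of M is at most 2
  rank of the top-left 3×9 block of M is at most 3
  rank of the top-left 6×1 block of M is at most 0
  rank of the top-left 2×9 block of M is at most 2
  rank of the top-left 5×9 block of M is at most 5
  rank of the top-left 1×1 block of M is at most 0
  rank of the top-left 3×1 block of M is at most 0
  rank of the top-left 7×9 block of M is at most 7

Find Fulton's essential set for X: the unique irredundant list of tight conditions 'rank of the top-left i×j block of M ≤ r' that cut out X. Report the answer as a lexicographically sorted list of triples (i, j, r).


Reconstructing r_w from the 29 given conditions:

  0, 0, 0, 0, 1, 1, 1, 1, 1
  0, 0, 0, 0, 1, 1, 2, 2, 2
  0, 0, 0, 0, 1, 1, 2, 2, 3
  0, 1, 1, 1, 2, 2, 3, 3, 4
  0, 1, 1, 1, 2, 3, 4, 4, 5
  0, 1, 1, 1, 2, 3, 4, 5, 6
  0, 1, 1, 2, 3, 4, 5, 6, 7
  0, 1, 2, 3, 4, 5, 6, 7, 8
  1, 2, 3, 4, 5, 6, 7, 8, 9

reading off 1-entries of Δ²R: w = (5, 7, 9, 2, 6, 8, 4, 3, 1).

Rothe diagram D(w) (25 cells), 6 SE-corners (essential conditions):

[(3, 4, 0), (3, 6, 1), (3, 8, 2), (6, 4, 1), (7, 3, 1), (8, 1, 0)]


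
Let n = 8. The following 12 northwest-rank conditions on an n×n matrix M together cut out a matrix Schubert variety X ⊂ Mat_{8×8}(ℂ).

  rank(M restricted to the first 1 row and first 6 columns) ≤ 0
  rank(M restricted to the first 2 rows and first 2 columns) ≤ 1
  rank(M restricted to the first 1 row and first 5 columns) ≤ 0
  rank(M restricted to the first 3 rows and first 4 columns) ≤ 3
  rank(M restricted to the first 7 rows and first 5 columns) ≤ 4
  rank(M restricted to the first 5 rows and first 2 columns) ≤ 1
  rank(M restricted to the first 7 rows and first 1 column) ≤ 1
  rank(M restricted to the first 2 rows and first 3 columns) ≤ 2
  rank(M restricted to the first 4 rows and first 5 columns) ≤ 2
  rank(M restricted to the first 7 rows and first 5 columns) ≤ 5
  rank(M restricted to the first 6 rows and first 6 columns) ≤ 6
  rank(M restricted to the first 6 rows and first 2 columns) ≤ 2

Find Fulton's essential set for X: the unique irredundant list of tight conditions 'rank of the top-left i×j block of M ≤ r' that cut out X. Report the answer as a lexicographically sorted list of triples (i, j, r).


The tightest implied rank at each (i,j), from the 12 conditions:

  i=1: 0  0  0  0  0  0  1  1
  i=2: 1  1  1  1  1  1  2  2
  i=3: 1  1  2  2  2  2  3  3
  i=4: 1  1  2  2  2  3  4  4
  i=5: 1  1  2  3  3  4  5  5
  i=6: 1  2  3  4  4  5  6  6
  i=7: 1  2  3  4  4  5  6  7
  i=8: 1  2  3  4  5  6  7  8

reading off 1-entries of Δ²R: w = (7, 1, 3, 6, 4, 2, 8, 5).

|D(w)|=12, |Ess(w)|=4:

[(1, 6, 0), (4, 5, 2), (5, 2, 1), (7, 5, 4)]


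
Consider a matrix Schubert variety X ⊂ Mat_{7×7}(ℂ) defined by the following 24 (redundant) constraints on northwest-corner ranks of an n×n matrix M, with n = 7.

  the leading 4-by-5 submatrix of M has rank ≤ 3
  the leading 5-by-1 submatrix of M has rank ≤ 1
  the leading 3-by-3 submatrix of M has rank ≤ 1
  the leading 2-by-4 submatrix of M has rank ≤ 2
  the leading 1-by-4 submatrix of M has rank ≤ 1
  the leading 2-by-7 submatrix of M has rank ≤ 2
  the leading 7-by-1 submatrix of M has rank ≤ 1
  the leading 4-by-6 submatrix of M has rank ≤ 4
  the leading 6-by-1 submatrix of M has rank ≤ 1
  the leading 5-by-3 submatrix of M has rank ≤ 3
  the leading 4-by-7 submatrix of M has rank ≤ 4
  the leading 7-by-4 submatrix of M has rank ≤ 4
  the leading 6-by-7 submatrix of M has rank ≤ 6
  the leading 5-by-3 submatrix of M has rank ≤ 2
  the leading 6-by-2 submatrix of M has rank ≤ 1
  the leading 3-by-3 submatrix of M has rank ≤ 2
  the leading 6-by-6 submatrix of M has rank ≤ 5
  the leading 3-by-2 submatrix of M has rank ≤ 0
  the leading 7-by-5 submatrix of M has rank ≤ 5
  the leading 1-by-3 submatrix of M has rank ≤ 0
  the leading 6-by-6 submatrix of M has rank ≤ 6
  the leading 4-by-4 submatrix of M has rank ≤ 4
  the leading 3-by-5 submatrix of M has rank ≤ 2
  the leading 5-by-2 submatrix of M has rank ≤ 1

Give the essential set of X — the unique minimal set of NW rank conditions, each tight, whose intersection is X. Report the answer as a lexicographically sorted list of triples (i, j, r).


Recovering R(i,j) via the rank-extension bound from the 24 conditions:

  R[1]: 0  0  0  1  1  1  1
  R[2]: 0  0  1  2  2  2  2
  R[3]: 0  0  1  2  2  3  3
  R[4]: 1  1  2  3  3  4  4
  R[5]: 1  1  2  3  4  5  5
  R[6]: 1  1  2  3  4  5  6
  R[7]: 1  2  3  4  5  6  7

giving w = (4, 3, 6, 1, 5, 7, 2) via Δ²R.

ℓ(w)=10; the 4 essential cells (i,j,r):

[(1, 3, 0), (3, 2, 0), (3, 5, 2), (6, 2, 1)]


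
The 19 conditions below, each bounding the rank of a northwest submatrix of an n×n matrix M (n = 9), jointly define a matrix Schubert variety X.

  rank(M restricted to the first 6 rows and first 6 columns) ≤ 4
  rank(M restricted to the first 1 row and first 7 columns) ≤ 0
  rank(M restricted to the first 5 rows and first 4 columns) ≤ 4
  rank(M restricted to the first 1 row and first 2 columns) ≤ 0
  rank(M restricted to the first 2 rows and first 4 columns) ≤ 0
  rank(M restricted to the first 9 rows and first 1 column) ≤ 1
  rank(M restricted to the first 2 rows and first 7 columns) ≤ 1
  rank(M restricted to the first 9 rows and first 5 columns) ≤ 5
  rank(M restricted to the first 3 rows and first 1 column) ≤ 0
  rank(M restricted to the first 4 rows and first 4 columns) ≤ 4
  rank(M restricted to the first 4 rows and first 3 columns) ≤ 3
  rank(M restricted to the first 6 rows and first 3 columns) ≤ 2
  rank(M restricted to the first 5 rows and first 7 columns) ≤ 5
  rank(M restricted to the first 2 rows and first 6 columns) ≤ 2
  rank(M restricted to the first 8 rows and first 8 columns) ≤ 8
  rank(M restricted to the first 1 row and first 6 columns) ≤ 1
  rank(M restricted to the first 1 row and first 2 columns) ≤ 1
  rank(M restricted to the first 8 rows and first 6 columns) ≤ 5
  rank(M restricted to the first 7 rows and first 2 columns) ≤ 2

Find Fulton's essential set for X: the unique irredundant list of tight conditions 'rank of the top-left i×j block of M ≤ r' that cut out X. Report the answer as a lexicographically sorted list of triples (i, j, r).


Recovering R(i,j) via the rank-extension bound from the 19 conditions:

  R[1]: 0, 0, 0, 0, 0, 0, 0, 1, 1
  R[2]: 0, 0, 0, 0, 1, 1, 1, 2, 2
  R[3]: 0, 1, 1, 1, 2, 2, 2, 3, 3
  R[4]: 1, 2, 2, 2, 3, 3, 3, 4, 4
  R[5]: 1, 2, 2, 3, 4, 4, 4, 5, 5
  R[6]: 1, 2, 2, 3, 4, 4, 5, 6, 6
  R[7]: 1, 2, 3, 4, 5, 5, 6, 7, 7
  R[8]: 1, 2, 3, 4, 5, 5, 6, 7, 8
  R[9]: 1, 2, 3, 4, 5, 6, 7, 8, 9

so w = (8, 5, 2, 1, 4, 7, 3, 9, 6).

ℓ(w)=16; the 6 essential cells (i,j,r):

[(1, 7, 0), (2, 4, 0), (3, 1, 0), (6, 3, 2), (6, 6, 4), (8, 6, 5)]


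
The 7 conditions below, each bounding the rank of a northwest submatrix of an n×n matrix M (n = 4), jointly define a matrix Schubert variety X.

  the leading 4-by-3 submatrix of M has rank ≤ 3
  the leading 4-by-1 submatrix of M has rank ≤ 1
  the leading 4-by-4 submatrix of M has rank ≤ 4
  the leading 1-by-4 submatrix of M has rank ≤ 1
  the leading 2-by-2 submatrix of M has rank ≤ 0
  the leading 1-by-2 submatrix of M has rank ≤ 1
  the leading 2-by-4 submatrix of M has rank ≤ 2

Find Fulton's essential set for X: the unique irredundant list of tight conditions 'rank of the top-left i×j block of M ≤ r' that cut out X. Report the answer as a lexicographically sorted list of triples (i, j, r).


Computing R[i][j] = min implied NW-rank bound (n=4, 7 conditions):

  0  0  1  1
  0  0  1  2
  1  1  2  3
  1  2  3  4

reading off 1-entries of Δ²R: w = (3, 4, 1, 2).

1 SE-corner of the 4-cell Rothe diagram gives Ess(w):

[(2, 2, 0)]


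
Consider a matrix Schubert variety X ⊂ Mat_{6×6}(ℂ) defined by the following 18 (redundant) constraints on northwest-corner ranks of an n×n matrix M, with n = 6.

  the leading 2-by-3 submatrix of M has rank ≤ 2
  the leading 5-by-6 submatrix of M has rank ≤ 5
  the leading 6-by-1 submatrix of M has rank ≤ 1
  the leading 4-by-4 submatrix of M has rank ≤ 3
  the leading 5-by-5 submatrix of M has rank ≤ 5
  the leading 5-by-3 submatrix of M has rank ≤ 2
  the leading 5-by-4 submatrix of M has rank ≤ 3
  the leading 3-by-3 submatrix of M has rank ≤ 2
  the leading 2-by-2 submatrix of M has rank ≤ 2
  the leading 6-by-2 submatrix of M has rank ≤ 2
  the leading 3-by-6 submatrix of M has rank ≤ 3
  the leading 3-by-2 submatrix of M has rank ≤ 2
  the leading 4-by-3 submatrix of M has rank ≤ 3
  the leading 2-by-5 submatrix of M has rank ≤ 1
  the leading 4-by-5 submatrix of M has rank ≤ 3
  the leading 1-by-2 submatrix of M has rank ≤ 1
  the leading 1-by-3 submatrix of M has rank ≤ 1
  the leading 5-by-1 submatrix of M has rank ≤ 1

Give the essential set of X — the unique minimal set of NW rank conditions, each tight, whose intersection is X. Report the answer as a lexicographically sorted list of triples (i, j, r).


Propagating the 18 rank bounds to every northwest block:

  row 1: 1, 1, 1, 1, 1, 1
  row 2: 1, 1, 1, 1, 1, 2
  row 3: 1, 2, 2, 2, 2, 3
  row 4: 1, 2, 2, 3, 3, 4
  row 5: 1, 2, 2, 3, 4, 5
  row 6: 1, 2, 3, 4, 5, 6

so w = (1, 6, 2, 4, 5, 3).

ℓ(w)=6; the 2 essential cells (i,j,r):

[(2, 5, 1), (5, 3, 2)]


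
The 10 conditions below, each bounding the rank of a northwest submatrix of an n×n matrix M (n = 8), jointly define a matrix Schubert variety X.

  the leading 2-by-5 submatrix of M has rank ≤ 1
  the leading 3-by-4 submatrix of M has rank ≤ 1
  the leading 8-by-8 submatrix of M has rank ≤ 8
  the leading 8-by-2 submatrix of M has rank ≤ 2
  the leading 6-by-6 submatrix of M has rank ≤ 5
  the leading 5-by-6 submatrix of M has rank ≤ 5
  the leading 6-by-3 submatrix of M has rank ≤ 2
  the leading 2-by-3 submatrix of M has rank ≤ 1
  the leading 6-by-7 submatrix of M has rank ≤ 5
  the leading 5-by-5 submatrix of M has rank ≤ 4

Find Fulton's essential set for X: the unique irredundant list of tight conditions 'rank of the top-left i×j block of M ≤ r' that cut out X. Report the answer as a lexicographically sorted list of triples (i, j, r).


Propagating the 10 rank bounds to every northwest block:

  1 | 1 | 1 | 1 | 1 | 1 | 1 | 1
  1 | 1 | 1 | 1 | 1 | 2 | 2 | 2
  1 | 1 | 1 | 1 | 2 | 3 | 3 | 3
  1 | 2 | 2 | 2 | 3 | 4 | 4 | 4
  1 | 2 | 2 | 3 | 4 | 5 | 5 | 5
  1 | 2 | 2 | 3 | 4 | 5 | 5 | 6
  1 | 2 | 3 | 4 | 5 | 6 | 6 | 7
  1 | 2 | 3 | 4 | 5 | 6 | 7 | 8

giving w = (1, 6, 5, 2, 4, 8, 3, 7) via Δ²R.

4 SE-corners of the 10-cell Rothe diagram give Ess(w):

[(2, 5, 1), (3, 4, 1), (6, 3, 2), (6, 7, 5)]


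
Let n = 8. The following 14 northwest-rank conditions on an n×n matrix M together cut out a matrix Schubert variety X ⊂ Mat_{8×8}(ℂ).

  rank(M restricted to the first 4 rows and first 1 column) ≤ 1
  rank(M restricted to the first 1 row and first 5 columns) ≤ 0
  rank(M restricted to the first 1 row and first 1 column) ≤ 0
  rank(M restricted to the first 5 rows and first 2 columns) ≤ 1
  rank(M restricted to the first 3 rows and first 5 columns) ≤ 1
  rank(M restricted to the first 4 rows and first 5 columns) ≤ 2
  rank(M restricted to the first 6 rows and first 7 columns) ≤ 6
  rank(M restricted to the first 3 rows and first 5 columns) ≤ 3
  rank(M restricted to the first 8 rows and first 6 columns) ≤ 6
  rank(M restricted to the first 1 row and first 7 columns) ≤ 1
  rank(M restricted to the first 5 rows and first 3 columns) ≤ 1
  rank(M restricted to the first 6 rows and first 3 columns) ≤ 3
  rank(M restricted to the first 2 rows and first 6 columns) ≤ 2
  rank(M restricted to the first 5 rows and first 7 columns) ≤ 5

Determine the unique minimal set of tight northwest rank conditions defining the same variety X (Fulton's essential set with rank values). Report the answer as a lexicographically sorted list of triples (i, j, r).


Recovering R(i,j) via the rank-extension bound from the 14 conditions:

  R[1]: 0 0 0 0 0 1 1 1
  R[2]: 1 1 1 1 1 2 2 2
  R[3]: 1 1 1 1 1 2 3 3
  R[4]: 1 1 1 2 2 3 4 4
  R[5]: 1 1 1 2 3 4 5 5
  R[6]: 1 2 2 3 4 5 6 6
  R[7]: 1 2 3 4 5 6 7 7
  R[8]: 1 2 3 4 5 6 7 8

second differences of R give the permutation w = (6, 1, 7, 4, 5, 2, 3, 8).

Rothe diagram D(w) (13 cells), 3 SE-corners (essential conditions):

[(1, 5, 0), (3, 5, 1), (5, 3, 1)]


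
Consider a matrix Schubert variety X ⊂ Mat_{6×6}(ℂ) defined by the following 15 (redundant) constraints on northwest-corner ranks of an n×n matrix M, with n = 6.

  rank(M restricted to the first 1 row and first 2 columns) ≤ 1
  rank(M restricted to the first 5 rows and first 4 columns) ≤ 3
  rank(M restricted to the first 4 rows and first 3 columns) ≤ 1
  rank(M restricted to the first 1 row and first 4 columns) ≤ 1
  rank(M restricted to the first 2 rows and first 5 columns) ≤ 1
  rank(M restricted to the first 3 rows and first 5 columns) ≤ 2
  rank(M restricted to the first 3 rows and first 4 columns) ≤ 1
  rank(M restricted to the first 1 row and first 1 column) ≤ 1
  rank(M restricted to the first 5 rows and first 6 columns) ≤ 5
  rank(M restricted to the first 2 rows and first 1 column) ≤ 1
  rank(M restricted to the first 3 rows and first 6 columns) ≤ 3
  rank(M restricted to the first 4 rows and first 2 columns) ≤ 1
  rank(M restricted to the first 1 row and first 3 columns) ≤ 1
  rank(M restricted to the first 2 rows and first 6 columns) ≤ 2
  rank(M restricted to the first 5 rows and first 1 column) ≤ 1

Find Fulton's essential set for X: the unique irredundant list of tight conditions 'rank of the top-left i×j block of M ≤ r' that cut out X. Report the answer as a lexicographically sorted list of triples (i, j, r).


Recovering R(i,j) via the rank-extension bound from the 15 conditions:

  i=1: 1, 1, 1, 1, 1, 1
  i=2: 1, 1, 1, 1, 1, 2
  i=3: 1, 1, 1, 1, 2, 3
  i=4: 1, 1, 1, 2, 3, 4
  i=5: 1, 2, 2, 3, 4, 5
  i=6: 1, 2, 3, 4, 5, 6

giving w = (1, 6, 5, 4, 2, 3) via Δ²R.

ℓ(w)=9; the 3 essential cells (i,j,r):

[(2, 5, 1), (3, 4, 1), (4, 3, 1)]


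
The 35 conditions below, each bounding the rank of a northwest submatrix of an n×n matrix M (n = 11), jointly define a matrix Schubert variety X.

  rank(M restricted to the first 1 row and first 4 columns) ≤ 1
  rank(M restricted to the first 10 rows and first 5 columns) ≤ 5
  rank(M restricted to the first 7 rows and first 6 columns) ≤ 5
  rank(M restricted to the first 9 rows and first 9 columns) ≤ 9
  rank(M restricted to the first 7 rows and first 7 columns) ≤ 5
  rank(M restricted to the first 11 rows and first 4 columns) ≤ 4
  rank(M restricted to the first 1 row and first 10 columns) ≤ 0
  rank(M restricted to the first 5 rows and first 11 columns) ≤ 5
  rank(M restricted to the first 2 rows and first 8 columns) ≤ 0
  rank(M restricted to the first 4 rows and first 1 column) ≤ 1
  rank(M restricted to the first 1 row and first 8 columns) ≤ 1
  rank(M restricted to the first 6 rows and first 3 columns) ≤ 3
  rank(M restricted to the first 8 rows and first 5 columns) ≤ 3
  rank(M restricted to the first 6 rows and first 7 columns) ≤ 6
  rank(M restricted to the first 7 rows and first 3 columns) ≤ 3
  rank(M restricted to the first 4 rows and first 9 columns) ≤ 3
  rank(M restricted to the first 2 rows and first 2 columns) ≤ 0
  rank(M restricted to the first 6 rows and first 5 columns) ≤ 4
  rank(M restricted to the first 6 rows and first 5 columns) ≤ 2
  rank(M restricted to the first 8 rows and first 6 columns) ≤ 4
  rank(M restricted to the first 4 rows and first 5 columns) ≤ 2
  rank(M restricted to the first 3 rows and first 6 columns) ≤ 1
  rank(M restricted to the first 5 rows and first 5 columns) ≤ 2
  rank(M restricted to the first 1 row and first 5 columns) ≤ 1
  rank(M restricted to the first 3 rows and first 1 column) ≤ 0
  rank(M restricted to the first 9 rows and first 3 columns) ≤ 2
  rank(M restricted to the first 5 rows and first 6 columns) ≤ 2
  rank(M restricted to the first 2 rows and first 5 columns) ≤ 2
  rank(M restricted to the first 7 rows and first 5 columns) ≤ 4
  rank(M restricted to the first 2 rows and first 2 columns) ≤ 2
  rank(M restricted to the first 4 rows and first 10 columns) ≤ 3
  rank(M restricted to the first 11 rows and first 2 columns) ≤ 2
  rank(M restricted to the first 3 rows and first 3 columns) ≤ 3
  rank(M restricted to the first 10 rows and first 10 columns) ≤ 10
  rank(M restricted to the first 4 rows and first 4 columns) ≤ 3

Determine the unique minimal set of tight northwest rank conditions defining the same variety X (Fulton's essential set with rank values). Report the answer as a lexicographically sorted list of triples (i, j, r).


Recovering R(i,j) via the rank-extension bound from the 35 conditions:

  R[1]: 0, 0, 0, 0, 0, 0, 0, 0, 0, 0, 1
  R[2]: 0, 0, 0, 0, 0, 0, 0, 0, 1, 1, 2
  R[3]: 0, 1, 1, 1, 1, 1, 1, 1, 2, 2, 3
  R[4]: 1, 2, 2, 2, 2, 2, 2, 2, 3, 3, 4
  R[5]: 1, 2, 2, 2, 2, 2, 3, 3, 4, 4, 5
  R[6]: 1, 2, 2, 2, 2, 3, 4, 4, 5, 5, 6
  R[7]: 1, 2, 2, 3, 3, 4, 5, 5, 6, 6, 7
  R[8]: 1, 2, 2, 3, 3, 4, 5, 6, 7, 7, 8
  R[9]: 1, 2, 2, 3, 4, 5, 6, 7, 8, 8, 9
  R[10]: 1, 2, 3, 4, 5, 6, 7, 8, 9, 9, 10
  R[11]: 1, 2, 3, 4, 5, 6, 7, 8, 9, 10, 11

second differences of R give the permutation w = (11, 9, 2, 1, 7, 6, 4, 8, 5, 3, 10).

Rothe diagram D(w) (30 cells), 7 SE-corners (essential conditions):

[(1, 10, 0), (2, 8, 0), (3, 1, 0), (5, 6, 2), (6, 5, 2), (8, 5, 3), (9, 3, 2)]


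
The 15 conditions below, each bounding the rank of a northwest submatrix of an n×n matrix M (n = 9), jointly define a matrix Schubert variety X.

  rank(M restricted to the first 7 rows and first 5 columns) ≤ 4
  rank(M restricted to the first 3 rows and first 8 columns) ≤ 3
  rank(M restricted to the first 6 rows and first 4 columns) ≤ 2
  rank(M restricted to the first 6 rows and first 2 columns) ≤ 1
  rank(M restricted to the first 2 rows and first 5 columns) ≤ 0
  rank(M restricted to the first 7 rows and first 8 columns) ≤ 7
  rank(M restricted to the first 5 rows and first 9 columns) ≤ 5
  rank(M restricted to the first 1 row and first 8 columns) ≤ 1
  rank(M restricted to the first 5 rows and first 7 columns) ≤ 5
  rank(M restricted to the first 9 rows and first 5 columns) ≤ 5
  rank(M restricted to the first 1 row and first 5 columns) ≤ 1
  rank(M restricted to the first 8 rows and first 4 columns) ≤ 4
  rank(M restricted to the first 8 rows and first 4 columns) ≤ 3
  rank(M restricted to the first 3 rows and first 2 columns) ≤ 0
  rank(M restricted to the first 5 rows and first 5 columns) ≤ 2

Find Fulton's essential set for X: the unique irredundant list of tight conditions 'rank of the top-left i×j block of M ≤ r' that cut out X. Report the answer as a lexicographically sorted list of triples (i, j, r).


Computing R[i][j] = min implied NW-rank bound (n=9, 15 conditions):

  R[1]: 0  0  0  0  0  1  1  1  1
  R[2]: 0  0  0  0  0  1  2  2  2
  R[3]: 0  0  1  1  1  2  3  3  3
  R[4]: 1  1  2  2  2  3  4  4  4
  R[5]: 1  1  2  2  2  3  4  5  5
  R[6]: 1  1  2  2  3  4  5  6  6
  R[7]: 1  2  3  3  4  5  6  7  7
  R[8]: 1  2  3  3  4  5  6  7  8
  R[9]: 1  2  3  4  5  6  7  8  9

giving w = (6, 7, 3, 1, 8, 5, 2, 9, 4) via Δ²R.

Fulton essential set (6 of the 18 Rothe cells):

[(2, 5, 0), (3, 2, 0), (5, 5, 2), (6, 2, 1), (6, 4, 2), (8, 4, 3)]


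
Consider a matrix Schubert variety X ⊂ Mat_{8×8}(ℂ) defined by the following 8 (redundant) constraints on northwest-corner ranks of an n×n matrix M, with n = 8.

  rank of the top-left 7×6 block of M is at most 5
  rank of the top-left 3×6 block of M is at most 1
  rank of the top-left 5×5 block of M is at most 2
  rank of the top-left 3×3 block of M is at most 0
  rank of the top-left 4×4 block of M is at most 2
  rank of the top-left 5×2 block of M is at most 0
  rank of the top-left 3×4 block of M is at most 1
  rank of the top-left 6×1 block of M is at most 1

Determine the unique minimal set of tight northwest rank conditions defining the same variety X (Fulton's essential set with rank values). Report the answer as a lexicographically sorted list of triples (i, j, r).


The tightest implied rank at each (i,j), from the 8 conditions:

  0, 0, 0, 1, 1, 1, 1, 1
  0, 0, 0, 1, 1, 1, 2, 2
  0, 0, 0, 1, 1, 1, 2, 3
  0, 0, 1, 2, 2, 2, 3, 4
  0, 0, 1, 2, 2, 3, 4, 5
  1, 1, 2, 3, 3, 4, 5, 6
  1, 2, 3, 4, 4, 5, 6, 7
  1, 2, 3, 4, 5, 6, 7, 8

hence w(1..8) = (4, 7, 8, 3, 6, 1, 2, 5).

ℓ(w)=18; the 4 essential cells (i,j,r):

[(3, 3, 0), (3, 6, 1), (5, 2, 0), (5, 5, 2)]


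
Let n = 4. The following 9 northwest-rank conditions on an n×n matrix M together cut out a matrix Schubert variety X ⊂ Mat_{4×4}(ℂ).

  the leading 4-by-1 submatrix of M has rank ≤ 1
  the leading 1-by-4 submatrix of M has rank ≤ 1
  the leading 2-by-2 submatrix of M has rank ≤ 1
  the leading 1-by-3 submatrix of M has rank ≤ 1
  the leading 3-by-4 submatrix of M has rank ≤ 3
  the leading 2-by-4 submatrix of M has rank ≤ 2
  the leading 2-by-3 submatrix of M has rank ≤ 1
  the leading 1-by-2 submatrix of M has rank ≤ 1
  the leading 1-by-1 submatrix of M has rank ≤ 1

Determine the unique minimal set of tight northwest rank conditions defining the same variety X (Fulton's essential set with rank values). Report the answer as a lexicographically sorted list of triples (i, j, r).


Rank table r_w(4×4) implied by the 9 constraints:

  i=1: 1  1  1  1
  i=2: 1  1  1  2
  i=3: 1  2  2  3
  i=4: 1  2  3  4

giving w = (1, 4, 2, 3) via Δ²R.

Fulton essential set (1 of the 2 Rothe cells):

[(2, 3, 1)]


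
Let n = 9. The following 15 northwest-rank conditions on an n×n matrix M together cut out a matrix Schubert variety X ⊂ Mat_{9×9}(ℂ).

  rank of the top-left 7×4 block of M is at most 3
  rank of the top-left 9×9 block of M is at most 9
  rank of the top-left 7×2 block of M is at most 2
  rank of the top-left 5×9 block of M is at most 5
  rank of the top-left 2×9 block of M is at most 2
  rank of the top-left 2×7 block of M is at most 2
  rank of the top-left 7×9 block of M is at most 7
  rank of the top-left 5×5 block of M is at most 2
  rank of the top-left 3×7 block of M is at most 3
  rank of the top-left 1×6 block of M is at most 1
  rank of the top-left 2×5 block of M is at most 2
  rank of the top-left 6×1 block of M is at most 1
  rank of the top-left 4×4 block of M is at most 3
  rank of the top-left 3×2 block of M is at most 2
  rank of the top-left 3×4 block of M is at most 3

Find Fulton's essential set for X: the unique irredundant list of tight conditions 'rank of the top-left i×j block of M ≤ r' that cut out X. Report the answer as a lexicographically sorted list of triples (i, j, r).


Reconstructing r_w from the 15 given conditions:

  1, 1, 1, 1, 1, 1, 1, 1, 1
  1, 2, 2, 2, 2, 2, 2, 2, 2
  1, 2, 2, 2, 2, 3, 3, 3, 3
  1, 2, 2, 2, 2, 3, 4, 4, 4
  1, 2, 2, 2, 2, 3, 4, 5, 5
  1, 2, 3, 3, 3, 4, 5, 6, 6
  1, 2, 3, 3, 4, 5, 6, 7, 7
  1, 2, 3, 4, 5, 6, 7, 8, 8
  1, 2, 3, 4, 5, 6, 7, 8, 9

second differences of R give the permutation w = (1, 2, 6, 7, 8, 3, 5, 4, 9).

Fulton essential set (2 of the 10 Rothe cells):

[(5, 5, 2), (7, 4, 3)]


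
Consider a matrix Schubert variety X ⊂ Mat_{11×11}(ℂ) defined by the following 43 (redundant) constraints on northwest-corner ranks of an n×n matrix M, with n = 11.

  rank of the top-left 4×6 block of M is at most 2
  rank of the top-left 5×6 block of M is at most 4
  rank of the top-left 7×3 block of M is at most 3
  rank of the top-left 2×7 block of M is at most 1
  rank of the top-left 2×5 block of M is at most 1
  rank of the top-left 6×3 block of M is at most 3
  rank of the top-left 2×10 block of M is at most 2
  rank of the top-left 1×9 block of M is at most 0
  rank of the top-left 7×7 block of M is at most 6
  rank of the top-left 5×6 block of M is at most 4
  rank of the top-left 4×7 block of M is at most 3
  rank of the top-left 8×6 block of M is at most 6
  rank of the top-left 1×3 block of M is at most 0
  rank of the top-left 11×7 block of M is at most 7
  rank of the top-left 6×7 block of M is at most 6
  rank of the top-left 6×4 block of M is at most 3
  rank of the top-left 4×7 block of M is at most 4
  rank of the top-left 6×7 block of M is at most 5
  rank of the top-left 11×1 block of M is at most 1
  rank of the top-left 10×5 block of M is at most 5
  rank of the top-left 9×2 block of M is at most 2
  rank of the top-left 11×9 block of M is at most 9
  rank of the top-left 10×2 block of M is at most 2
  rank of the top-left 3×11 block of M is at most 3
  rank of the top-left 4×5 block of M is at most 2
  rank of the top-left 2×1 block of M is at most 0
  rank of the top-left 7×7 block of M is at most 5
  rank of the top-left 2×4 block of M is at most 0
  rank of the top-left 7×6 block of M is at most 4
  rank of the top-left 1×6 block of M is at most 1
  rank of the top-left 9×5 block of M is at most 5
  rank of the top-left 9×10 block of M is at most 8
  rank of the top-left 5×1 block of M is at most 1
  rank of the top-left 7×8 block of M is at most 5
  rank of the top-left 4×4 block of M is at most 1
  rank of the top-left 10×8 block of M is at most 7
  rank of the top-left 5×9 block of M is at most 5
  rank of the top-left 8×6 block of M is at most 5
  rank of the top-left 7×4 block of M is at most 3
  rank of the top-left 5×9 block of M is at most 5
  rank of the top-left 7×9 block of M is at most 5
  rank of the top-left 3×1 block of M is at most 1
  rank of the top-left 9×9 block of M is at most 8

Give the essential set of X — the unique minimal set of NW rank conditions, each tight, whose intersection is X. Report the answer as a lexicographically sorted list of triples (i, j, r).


Recovering R(i,j) via the rank-extension bound from the 43 conditions:

  row 1: 0, 0, 0, 0, 0, 0, 0, 0, 0, 1, 1
  row 2: 0, 0, 0, 0, 1, 1, 1, 1, 1, 2, 2
  row 3: 1, 1, 1, 1, 2, 2, 2, 2, 2, 3, 3
  row 4: 1, 1, 1, 1, 2, 2, 3, 3, 3, 4, 4
  row 5: 1, 2, 2, 2, 3, 3, 4, 4, 4, 5, 5
  row 6: 1, 2, 3, 3, 4, 4, 5, 5, 5, 6, 6
  row 7: 1, 2, 3, 3, 4, 4, 5, 5, 5, 6, 7
  row 8: 1, 2, 3, 4, 5, 5, 6, 6, 6, 7, 8
  row 9: 1, 2, 3, 4, 5, 6, 7, 7, 7, 8, 9
  row 10: 1, 2, 3, 4, 5, 6, 7, 7, 8, 9, 10
  row 11: 1, 2, 3, 4, 5, 6, 7, 8, 9, 10, 11

second differences of R give the permutation w = (10, 5, 1, 7, 2, 3, 11, 4, 6, 9, 8).

D(w) has 22 cells with 8 SE-corners; essential set:

[(1, 9, 0), (2, 4, 0), (4, 4, 1), (4, 6, 2), (7, 4, 3), (7, 6, 4), (7, 9, 5), (10, 8, 7)]
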